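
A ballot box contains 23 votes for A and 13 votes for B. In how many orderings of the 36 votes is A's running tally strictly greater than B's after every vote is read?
Strict-lead orderings = 641886000

Total orderings of the 36 votes with 23 for A: C(36, 23) = 2310789600. By the Bertrand ballot formula (Cycle Lemma / reflection principle), the number of orderings in which A is strictly ahead of B throughout is (p − q)/(p + q) · C(p + q, p) = (23 − 13)/(23 + 13) · 2310789600 = 641886000.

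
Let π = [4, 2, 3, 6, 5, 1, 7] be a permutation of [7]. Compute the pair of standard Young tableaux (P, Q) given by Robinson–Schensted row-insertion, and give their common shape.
P = [1, 3, 5, 7] / [2, 6] / [4];  Q = [1, 3, 4, 7] / [2, 5] / [6];  common shape = (4, 2, 1)

Row-insert the values π_1, π_2, … into P one at a time, bumping the leftmost entry strictly greater than the inserted value down to the next row. The recording tableau Q records, in position (i, j), the step at which that cell was added to P.
  Insert 4 (step 1): P = [4];  Q = [1]
  Insert 2 (step 2): P = [2] / [4];  Q = [1] / [2]
  Insert 3 (step 3): P = [2, 3] / [4];  Q = [1, 3] / [2]
  Insert 6 (step 4): P = [2, 3, 6] / [4];  Q = [1, 3, 4] / [2]
  Insert 5 (step 5): P = [2, 3, 5] / [4, 6];  Q = [1, 3, 4] / [2, 5]
  Insert 1 (step 6): P = [1, 3, 5] / [2, 6] / [4];  Q = [1, 3, 4] / [2, 5] / [6]
  Insert 7 (step 7): P = [1, 3, 5, 7] / [2, 6] / [4];  Q = [1, 3, 4, 7] / [2, 5] / [6]
Final shape: (4, 2, 1).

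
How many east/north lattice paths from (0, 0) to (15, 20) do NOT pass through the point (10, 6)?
Number of paths = 3154826136

Total paths from (0, 0) to (15, 20): C(35, 15) = 3247943160. Paths through (10, 6): (paths (0, 0) → (10, 6)) × (paths (10, 6) → (15, 20)) = C(16, 10) · C(19, 5) = 8008 · 11628 = 93117024. Avoidance count = 3247943160 − 93117024 = 3154826136.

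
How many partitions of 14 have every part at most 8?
p(14, parts ≤ 8) = 116

Partitions of 14 with all parts ≤ 8: 8+6, 8+5+1, 8+4+2, 8+4+1+1, 8+3+3, 8+3+2+1, 8+3+1+1+1, 8+2+2+2, 8+2+2+1+1, 8+2+1+1+1+1, 8+1+1+1+1+1+1, 7+7, 7+6+1, 7+5+2, 7+5+1+1, 7+4+3, 7+4+2+1, 7+4+1+1+1, 7+3+3+1, 7+3+2+2, 7+3+2+1+1, 7+3+1+1+1+1, 7+2+2+2+1, 7+2+2+1+1+1, 7+2+1+1+1+1+1, 7+1+1+1+1+1+1+1, 6+6+2, 6+6+1+1, 6+5+3, 6+5+2+1, … (116 total). Count = 116.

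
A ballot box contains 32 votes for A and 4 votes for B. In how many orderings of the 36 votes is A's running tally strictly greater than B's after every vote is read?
Strict-lead orderings = 45815

Total orderings of the 36 votes with 32 for A: C(36, 32) = 58905. By the Bertrand ballot formula (Cycle Lemma / reflection principle), the number of orderings in which A is strictly ahead of B throughout is (p − q)/(p + q) · C(p + q, p) = (32 − 4)/(32 + 4) · 58905 = 45815.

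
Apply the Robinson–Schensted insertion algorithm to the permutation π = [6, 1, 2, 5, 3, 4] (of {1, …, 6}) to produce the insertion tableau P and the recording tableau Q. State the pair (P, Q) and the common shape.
P = [1, 2, 3, 4] / [5] / [6];  Q = [1, 3, 4, 6] / [2] / [5];  common shape = (4, 1, 1)

Row-insert the values π_1, π_2, … into P one at a time, bumping the leftmost entry strictly greater than the inserted value down to the next row. The recording tableau Q records, in position (i, j), the step at which that cell was added to P.
  Insert 6 (step 1): P = [6];  Q = [1]
  Insert 1 (step 2): P = [1] / [6];  Q = [1] / [2]
  Insert 2 (step 3): P = [1, 2] / [6];  Q = [1, 3] / [2]
  Insert 5 (step 4): P = [1, 2, 5] / [6];  Q = [1, 3, 4] / [2]
  Insert 3 (step 5): P = [1, 2, 3] / [5] / [6];  Q = [1, 3, 4] / [2] / [5]
  Insert 4 (step 6): P = [1, 2, 3, 4] / [5] / [6];  Q = [1, 3, 4, 6] / [2] / [5]
Final shape: (4, 1, 1).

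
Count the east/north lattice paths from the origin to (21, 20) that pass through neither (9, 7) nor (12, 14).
Number of paths = 168171580720

Inclusion–exclusion. Total paths: C(41, 21) = 269128937220. Through P₁: C(16, 9)·C(25, 12) = 59491432000. Through P₂: C(26, 12)·C(15, 9) = 48336788500. Since P₁ is strictly southwest of P₂, a monotone path through both must visit P₁ then P₂; paths through both = C(16, 9)·C(10, 3)·C(15, 9) = 6870864000. Avoid both = 269128937220 − 59491432000 − 48336788500 + 6870864000 = 168171580720.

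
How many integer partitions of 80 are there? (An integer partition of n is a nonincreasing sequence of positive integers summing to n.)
p(80) = 15796476

Compute p(n) via the recurrence p(n, m) = p(n, m−1) + p(n−m, m), where p(n, m) counts partitions of n with all parts ≤ m and p(n) = p(n, n). The base cases are p(0, m) = 1 and p(n, 0) = 0 for n > 0. Filling the table yields p(80) = 15796476. (Euler's pentagonal recurrence is an alternative.)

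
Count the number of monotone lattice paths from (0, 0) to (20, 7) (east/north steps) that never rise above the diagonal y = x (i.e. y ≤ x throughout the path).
Number of paths = 592020

By the reflection principle (André's argument), the number of monotone paths to (20, 7) with n ≤ m that never go above y = x is C(27, 20) − C(27, 21) = 888030 − 296010 = 592020.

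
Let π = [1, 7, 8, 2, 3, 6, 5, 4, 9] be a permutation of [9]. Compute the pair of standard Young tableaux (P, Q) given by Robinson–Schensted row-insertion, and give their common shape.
P = [1, 2, 3, 4, 9] / [5, 8] / [6] / [7];  Q = [1, 2, 3, 6, 9] / [4, 5] / [7] / [8];  common shape = (5, 2, 1, 1)

Row-insert the values π_1, π_2, … into P one at a time, bumping the leftmost entry strictly greater than the inserted value down to the next row. The recording tableau Q records, in position (i, j), the step at which that cell was added to P.
  Insert 1 (step 1): P = [1];  Q = [1]
  Insert 7 (step 2): P = [1, 7];  Q = [1, 2]
  Insert 8 (step 3): P = [1, 7, 8];  Q = [1, 2, 3]
  Insert 2 (step 4): P = [1, 2, 8] / [7];  Q = [1, 2, 3] / [4]
  Insert 3 (step 5): P = [1, 2, 3] / [7, 8];  Q = [1, 2, 3] / [4, 5]
  Insert 6 (step 6): P = [1, 2, 3, 6] / [7, 8];  Q = [1, 2, 3, 6] / [4, 5]
  Insert 5 (step 7): P = [1, 2, 3, 5] / [6, 8] / [7];  Q = [1, 2, 3, 6] / [4, 5] / [7]
  Insert 4 (step 8): P = [1, 2, 3, 4] / [5, 8] / [6] / [7];  Q = [1, 2, 3, 6] / [4, 5] / [7] / [8]
  Insert 9 (step 9): P = [1, 2, 3, 4, 9] / [5, 8] / [6] / [7];  Q = [1, 2, 3, 6, 9] / [4, 5] / [7] / [8]
Final shape: (5, 2, 1, 1).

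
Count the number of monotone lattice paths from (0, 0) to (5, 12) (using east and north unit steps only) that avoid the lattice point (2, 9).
Number of paths = 5088

Total paths from (0, 0) to (5, 12): C(17, 5) = 6188. Paths through (2, 9): (paths (0, 0) → (2, 9)) × (paths (2, 9) → (5, 12)) = C(11, 2) · C(6, 3) = 55 · 20 = 1100. Avoidance count = 6188 − 1100 = 5088.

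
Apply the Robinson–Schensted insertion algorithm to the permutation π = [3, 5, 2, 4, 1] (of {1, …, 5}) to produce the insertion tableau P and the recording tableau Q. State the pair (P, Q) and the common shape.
P = [1, 4] / [2, 5] / [3];  Q = [1, 2] / [3, 4] / [5];  common shape = (2, 2, 1)

Row-insert the values π_1, π_2, … into P one at a time, bumping the leftmost entry strictly greater than the inserted value down to the next row. The recording tableau Q records, in position (i, j), the step at which that cell was added to P.
  Insert 3 (step 1): P = [3];  Q = [1]
  Insert 5 (step 2): P = [3, 5];  Q = [1, 2]
  Insert 2 (step 3): P = [2, 5] / [3];  Q = [1, 2] / [3]
  Insert 4 (step 4): P = [2, 4] / [3, 5];  Q = [1, 2] / [3, 4]
  Insert 1 (step 5): P = [1, 4] / [2, 5] / [3];  Q = [1, 2] / [3, 4] / [5]
Final shape: (2, 2, 1).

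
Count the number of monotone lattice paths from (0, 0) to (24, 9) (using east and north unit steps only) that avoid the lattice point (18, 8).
Number of paths = 27631175

Total paths from (0, 0) to (24, 9): C(33, 24) = 38567100. Paths through (18, 8): (paths (0, 0) → (18, 8)) × (paths (18, 8) → (24, 9)) = C(26, 18) · C(7, 6) = 1562275 · 7 = 10935925. Avoidance count = 38567100 − 10935925 = 27631175.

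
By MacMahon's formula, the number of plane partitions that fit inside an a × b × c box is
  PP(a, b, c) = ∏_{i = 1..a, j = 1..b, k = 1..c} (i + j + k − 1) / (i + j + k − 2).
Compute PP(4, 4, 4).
PP(4, 4, 4) = 232848

Evaluate the triple product over i = 1..4, j = 1..4, k = 1..4. The factors are (2/1) · (3/2) · (4/3) · (5/4) · (3/2) · (4/3) · (5/4) · (6/5) · … (64 factors total). The numerators and denominators telescope so the product is an integer; carrying out the multiplication exactly gives PP(4, 4, 4) = 232848.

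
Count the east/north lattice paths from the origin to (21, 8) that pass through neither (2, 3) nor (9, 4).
Number of paths = 2711405

Inclusion–exclusion. Total paths: C(29, 21) = 4292145. Through P₁: C(5, 2)·C(24, 19) = 425040. Through P₂: C(13, 9)·C(16, 12) = 1301300. Since P₁ is strictly southwest of P₂, a monotone path through both must visit P₁ then P₂; paths through both = C(5, 2)·C(8, 7)·C(16, 12) = 145600. Avoid both = 4292145 − 425040 − 1301300 + 145600 = 2711405.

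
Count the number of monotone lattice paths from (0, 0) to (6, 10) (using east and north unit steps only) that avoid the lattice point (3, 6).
Number of paths = 5068

Total paths from (0, 0) to (6, 10): C(16, 6) = 8008. Paths through (3, 6): (paths (0, 0) → (3, 6)) × (paths (3, 6) → (6, 10)) = C(9, 3) · C(7, 3) = 84 · 35 = 2940. Avoidance count = 8008 − 2940 = 5068.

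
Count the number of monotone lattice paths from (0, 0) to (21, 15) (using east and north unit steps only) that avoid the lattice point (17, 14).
Number of paths = 4241989935

Total paths from (0, 0) to (21, 15): C(36, 21) = 5567902560. Paths through (17, 14): (paths (0, 0) → (17, 14)) × (paths (17, 14) → (21, 15)) = C(31, 17) · C(5, 4) = 265182525 · 5 = 1325912625. Avoidance count = 5567902560 − 1325912625 = 4241989935.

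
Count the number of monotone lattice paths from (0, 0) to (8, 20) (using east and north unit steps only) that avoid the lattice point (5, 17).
Number of paths = 2581425

Total paths from (0, 0) to (8, 20): C(28, 8) = 3108105. Paths through (5, 17): (paths (0, 0) → (5, 17)) × (paths (5, 17) → (8, 20)) = C(22, 5) · C(6, 3) = 26334 · 20 = 526680. Avoidance count = 3108105 − 526680 = 2581425.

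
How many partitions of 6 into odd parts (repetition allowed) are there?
p_odd(6) = 4

Partitions of 6 using only odd parts 1, 3, 5, …: 5+1, 3+3, 3+1+1+1, 1+1+1+1+1+1. There are 4. (Euler: this equals q(6), the number of distinct-part partitions.)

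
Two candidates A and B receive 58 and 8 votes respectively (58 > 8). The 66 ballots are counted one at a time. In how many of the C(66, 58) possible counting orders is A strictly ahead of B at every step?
Strict-lead orderings = 4351191000

Total orderings of the 66 votes with 58 for A: C(66, 58) = 5743572120. By the Bertrand ballot formula (Cycle Lemma / reflection principle), the number of orderings in which A is strictly ahead of B throughout is (p − q)/(p + q) · C(p + q, p) = (58 − 8)/(58 + 8) · 5743572120 = 4351191000.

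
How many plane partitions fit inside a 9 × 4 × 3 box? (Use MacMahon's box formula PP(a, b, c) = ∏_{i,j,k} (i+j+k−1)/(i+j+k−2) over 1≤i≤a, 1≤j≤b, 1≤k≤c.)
PP(9, 4, 3) = 13026013

Evaluate the triple product over i = 1..9, j = 1..4, k = 1..3. The factors are (2/1) · (3/2) · (4/3) · (3/2) · (4/3) · (5/4) · (4/3) · (5/4) · … (108 factors total). The numerators and denominators telescope so the product is an integer; carrying out the multiplication exactly gives PP(9, 4, 3) = 13026013.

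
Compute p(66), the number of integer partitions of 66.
p(66) = 2323520

Compute p(n) via the recurrence p(n, m) = p(n, m−1) + p(n−m, m), where p(n, m) counts partitions of n with all parts ≤ m and p(n) = p(n, n). The base cases are p(0, m) = 1 and p(n, 0) = 0 for n > 0. Filling the table yields p(66) = 2323520. (Euler's pentagonal recurrence is an alternative.)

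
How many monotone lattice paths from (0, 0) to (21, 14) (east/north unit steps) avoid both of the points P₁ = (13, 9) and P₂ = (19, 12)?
Number of paths = 1083756390

Inclusion–exclusion. Total paths: C(35, 21) = 2319959400. Through P₁: C(22, 13)·C(13, 8) = 640179540. Through P₂: C(31, 19)·C(4, 2) = 846723150. Since P₁ is strictly southwest of P₂, a monotone path through both must visit P₁ then P₂; paths through both = C(22, 13)·C(9, 6)·C(4, 2) = 250699680. Avoid both = 2319959400 − 640179540 − 846723150 + 250699680 = 1083756390.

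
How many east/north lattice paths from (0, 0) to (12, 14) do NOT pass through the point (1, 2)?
Number of paths = 5601466

Total paths from (0, 0) to (12, 14): C(26, 12) = 9657700. Paths through (1, 2): (paths (0, 0) → (1, 2)) × (paths (1, 2) → (12, 14)) = C(3, 1) · C(23, 11) = 3 · 1352078 = 4056234. Avoidance count = 9657700 − 4056234 = 5601466.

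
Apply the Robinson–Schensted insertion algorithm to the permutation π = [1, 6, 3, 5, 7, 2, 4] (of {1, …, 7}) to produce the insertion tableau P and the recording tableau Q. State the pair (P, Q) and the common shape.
P = [1, 2, 4, 7] / [3, 5] / [6];  Q = [1, 2, 4, 5] / [3, 7] / [6];  common shape = (4, 2, 1)

Row-insert the values π_1, π_2, … into P one at a time, bumping the leftmost entry strictly greater than the inserted value down to the next row. The recording tableau Q records, in position (i, j), the step at which that cell was added to P.
  Insert 1 (step 1): P = [1];  Q = [1]
  Insert 6 (step 2): P = [1, 6];  Q = [1, 2]
  Insert 3 (step 3): P = [1, 3] / [6];  Q = [1, 2] / [3]
  Insert 5 (step 4): P = [1, 3, 5] / [6];  Q = [1, 2, 4] / [3]
  Insert 7 (step 5): P = [1, 3, 5, 7] / [6];  Q = [1, 2, 4, 5] / [3]
  Insert 2 (step 6): P = [1, 2, 5, 7] / [3] / [6];  Q = [1, 2, 4, 5] / [3] / [6]
  Insert 4 (step 7): P = [1, 2, 4, 7] / [3, 5] / [6];  Q = [1, 2, 4, 5] / [3, 7] / [6]
Final shape: (4, 2, 1).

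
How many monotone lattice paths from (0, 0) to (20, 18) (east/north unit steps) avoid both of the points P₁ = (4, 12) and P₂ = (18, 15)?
Number of paths = 23082997750

Inclusion–exclusion. Total paths: C(38, 20) = 33578000610. Through P₁: C(16, 4)·C(22, 16) = 135795660. Through P₂: C(33, 18)·C(5, 2) = 10371583200. Since P₁ is strictly southwest of P₂, a monotone path through both must visit P₁ then P₂; paths through both = C(16, 4)·C(17, 14)·C(5, 2) = 12376000. Avoid both = 33578000610 − 135795660 − 10371583200 + 12376000 = 23082997750.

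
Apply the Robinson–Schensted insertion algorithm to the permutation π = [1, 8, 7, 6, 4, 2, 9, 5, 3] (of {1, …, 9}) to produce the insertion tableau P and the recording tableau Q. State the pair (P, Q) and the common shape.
P = [1, 2, 3] / [4, 5] / [6, 9] / [7] / [8];  Q = [1, 2, 7] / [3, 8] / [4, 9] / [5] / [6];  common shape = (3, 2, 2, 1, 1)

Row-insert the values π_1, π_2, … into P one at a time, bumping the leftmost entry strictly greater than the inserted value down to the next row. The recording tableau Q records, in position (i, j), the step at which that cell was added to P.
  Insert 1 (step 1): P = [1];  Q = [1]
  Insert 8 (step 2): P = [1, 8];  Q = [1, 2]
  Insert 7 (step 3): P = [1, 7] / [8];  Q = [1, 2] / [3]
  Insert 6 (step 4): P = [1, 6] / [7] / [8];  Q = [1, 2] / [3] / [4]
  Insert 4 (step 5): P = [1, 4] / [6] / [7] / [8];  Q = [1, 2] / [3] / [4] / [5]
  Insert 2 (step 6): P = [1, 2] / [4] / [6] / [7] / [8];  Q = [1, 2] / [3] / [4] / [5] / [6]
  Insert 9 (step 7): P = [1, 2, 9] / [4] / [6] / [7] / [8];  Q = [1, 2, 7] / [3] / [4] / [5] / [6]
  Insert 5 (step 8): P = [1, 2, 5] / [4, 9] / [6] / [7] / [8];  Q = [1, 2, 7] / [3, 8] / [4] / [5] / [6]
  Insert 3 (step 9): P = [1, 2, 3] / [4, 5] / [6, 9] / [7] / [8];  Q = [1, 2, 7] / [3, 8] / [4, 9] / [5] / [6]
Final shape: (3, 2, 2, 1, 1).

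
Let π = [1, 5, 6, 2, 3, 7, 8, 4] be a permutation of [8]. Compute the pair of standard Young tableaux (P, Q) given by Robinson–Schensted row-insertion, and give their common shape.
P = [1, 2, 3, 4, 8] / [5, 6, 7];  Q = [1, 2, 3, 6, 7] / [4, 5, 8];  common shape = (5, 3)

Row-insert the values π_1, π_2, … into P one at a time, bumping the leftmost entry strictly greater than the inserted value down to the next row. The recording tableau Q records, in position (i, j), the step at which that cell was added to P.
  Insert 1 (step 1): P = [1];  Q = [1]
  Insert 5 (step 2): P = [1, 5];  Q = [1, 2]
  Insert 6 (step 3): P = [1, 5, 6];  Q = [1, 2, 3]
  Insert 2 (step 4): P = [1, 2, 6] / [5];  Q = [1, 2, 3] / [4]
  Insert 3 (step 5): P = [1, 2, 3] / [5, 6];  Q = [1, 2, 3] / [4, 5]
  Insert 7 (step 6): P = [1, 2, 3, 7] / [5, 6];  Q = [1, 2, 3, 6] / [4, 5]
  Insert 8 (step 7): P = [1, 2, 3, 7, 8] / [5, 6];  Q = [1, 2, 3, 6, 7] / [4, 5]
  Insert 4 (step 8): P = [1, 2, 3, 4, 8] / [5, 6, 7];  Q = [1, 2, 3, 6, 7] / [4, 5, 8]
Final shape: (5, 3).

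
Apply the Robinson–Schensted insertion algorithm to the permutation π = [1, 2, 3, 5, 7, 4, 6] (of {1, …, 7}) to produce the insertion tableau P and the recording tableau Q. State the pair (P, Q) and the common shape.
P = [1, 2, 3, 4, 6] / [5, 7];  Q = [1, 2, 3, 4, 5] / [6, 7];  common shape = (5, 2)

Row-insert the values π_1, π_2, … into P one at a time, bumping the leftmost entry strictly greater than the inserted value down to the next row. The recording tableau Q records, in position (i, j), the step at which that cell was added to P.
  Insert 1 (step 1): P = [1];  Q = [1]
  Insert 2 (step 2): P = [1, 2];  Q = [1, 2]
  Insert 3 (step 3): P = [1, 2, 3];  Q = [1, 2, 3]
  Insert 5 (step 4): P = [1, 2, 3, 5];  Q = [1, 2, 3, 4]
  Insert 7 (step 5): P = [1, 2, 3, 5, 7];  Q = [1, 2, 3, 4, 5]
  Insert 4 (step 6): P = [1, 2, 3, 4, 7] / [5];  Q = [1, 2, 3, 4, 5] / [6]
  Insert 6 (step 7): P = [1, 2, 3, 4, 6] / [5, 7];  Q = [1, 2, 3, 4, 5] / [6, 7]
Final shape: (5, 2).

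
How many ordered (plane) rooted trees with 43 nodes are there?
C_42 = 39044429911904443959240

These ordered rooted trees are counted by the Catalan number C_n = (1/(n + 1)) · C(2n, n). For n = 42: C_42 = (1/43) · C(84, 42) = 1678910486211891090247320/43 = 39044429911904443959240.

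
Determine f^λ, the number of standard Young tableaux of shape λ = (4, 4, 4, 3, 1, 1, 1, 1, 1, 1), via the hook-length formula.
# SYT of shape (4, 4, 4, 3, 1, 1, 1, 1, 1, 1) = 53178720

Hook-length formula: f^λ = n! / Π hook(c), product over all cells c of the Young diagram. For λ = (4, 4, 4, 3, 1, 1, 1, 1, 1, 1), n = 21 boxes. Hook lengths by row (left-to-right, top-to-bottom): [13, 6, 5, 3]; [12, 5, 4, 2]; [11, 4, 3, 1]; [9, 2, 1]; [6]; [5]; [4]; [3]; [2]; [1]. Product of hooks = 960740352000. So f^λ = 21! / 960740352000 = 51090942171709440000 / 960740352000 = 53178720.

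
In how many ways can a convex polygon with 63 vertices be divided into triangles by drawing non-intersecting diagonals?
C_61 = 6182127958584855650487080847216336

These polygon triangulations are counted by the Catalan number C_n = (1/(n + 1)) · C(2n, n). For n = 61: C_61 = (1/62) · C(122, 61) = 383291933432261050330199012527412832/62 = 6182127958584855650487080847216336.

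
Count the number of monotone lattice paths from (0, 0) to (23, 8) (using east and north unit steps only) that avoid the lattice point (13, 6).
Number of paths = 6098013

Total paths from (0, 0) to (23, 8): C(31, 23) = 7888725. Paths through (13, 6): (paths (0, 0) → (13, 6)) × (paths (13, 6) → (23, 8)) = C(19, 13) · C(12, 10) = 27132 · 66 = 1790712. Avoidance count = 7888725 − 1790712 = 6098013.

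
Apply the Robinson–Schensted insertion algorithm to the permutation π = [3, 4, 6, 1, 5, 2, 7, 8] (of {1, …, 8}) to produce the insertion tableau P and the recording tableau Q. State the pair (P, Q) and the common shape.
P = [1, 2, 5, 7, 8] / [3, 4] / [6];  Q = [1, 2, 3, 7, 8] / [4, 5] / [6];  common shape = (5, 2, 1)

Row-insert the values π_1, π_2, … into P one at a time, bumping the leftmost entry strictly greater than the inserted value down to the next row. The recording tableau Q records, in position (i, j), the step at which that cell was added to P.
  Insert 3 (step 1): P = [3];  Q = [1]
  Insert 4 (step 2): P = [3, 4];  Q = [1, 2]
  Insert 6 (step 3): P = [3, 4, 6];  Q = [1, 2, 3]
  Insert 1 (step 4): P = [1, 4, 6] / [3];  Q = [1, 2, 3] / [4]
  Insert 5 (step 5): P = [1, 4, 5] / [3, 6];  Q = [1, 2, 3] / [4, 5]
  Insert 2 (step 6): P = [1, 2, 5] / [3, 4] / [6];  Q = [1, 2, 3] / [4, 5] / [6]
  Insert 7 (step 7): P = [1, 2, 5, 7] / [3, 4] / [6];  Q = [1, 2, 3, 7] / [4, 5] / [6]
  Insert 8 (step 8): P = [1, 2, 5, 7, 8] / [3, 4] / [6];  Q = [1, 2, 3, 7, 8] / [4, 5] / [6]
Final shape: (5, 2, 1).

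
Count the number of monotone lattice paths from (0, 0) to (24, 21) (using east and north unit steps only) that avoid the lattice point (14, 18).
Number of paths = 3638825168550

Total paths from (0, 0) to (24, 21): C(45, 24) = 3773655750150. Paths through (14, 18): (paths (0, 0) → (14, 18)) × (paths (14, 18) → (24, 21)) = C(32, 14) · C(13, 10) = 471435600 · 286 = 134830581600. Avoidance count = 3773655750150 − 134830581600 = 3638825168550.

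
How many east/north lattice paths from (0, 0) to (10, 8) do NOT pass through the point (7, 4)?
Number of paths = 32208

Total paths from (0, 0) to (10, 8): C(18, 10) = 43758. Paths through (7, 4): (paths (0, 0) → (7, 4)) × (paths (7, 4) → (10, 8)) = C(11, 7) · C(7, 3) = 330 · 35 = 11550. Avoidance count = 43758 − 11550 = 32208.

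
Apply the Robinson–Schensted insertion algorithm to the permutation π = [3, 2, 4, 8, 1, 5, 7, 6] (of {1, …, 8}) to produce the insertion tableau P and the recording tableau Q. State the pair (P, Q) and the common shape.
P = [1, 4, 5, 6] / [2, 7] / [3, 8];  Q = [1, 3, 4, 7] / [2, 6] / [5, 8];  common shape = (4, 2, 2)

Row-insert the values π_1, π_2, … into P one at a time, bumping the leftmost entry strictly greater than the inserted value down to the next row. The recording tableau Q records, in position (i, j), the step at which that cell was added to P.
  Insert 3 (step 1): P = [3];  Q = [1]
  Insert 2 (step 2): P = [2] / [3];  Q = [1] / [2]
  Insert 4 (step 3): P = [2, 4] / [3];  Q = [1, 3] / [2]
  Insert 8 (step 4): P = [2, 4, 8] / [3];  Q = [1, 3, 4] / [2]
  Insert 1 (step 5): P = [1, 4, 8] / [2] / [3];  Q = [1, 3, 4] / [2] / [5]
  Insert 5 (step 6): P = [1, 4, 5] / [2, 8] / [3];  Q = [1, 3, 4] / [2, 6] / [5]
  Insert 7 (step 7): P = [1, 4, 5, 7] / [2, 8] / [3];  Q = [1, 3, 4, 7] / [2, 6] / [5]
  Insert 6 (step 8): P = [1, 4, 5, 6] / [2, 7] / [3, 8];  Q = [1, 3, 4, 7] / [2, 6] / [5, 8]
Final shape: (4, 2, 2).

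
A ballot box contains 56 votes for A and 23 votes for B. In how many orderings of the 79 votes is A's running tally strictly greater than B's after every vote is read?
Strict-lead orderings = 20331125328339102420

Total orderings of the 79 votes with 56 for A: C(79, 56) = 48671481846629972460. By the Bertrand ballot formula (Cycle Lemma / reflection principle), the number of orderings in which A is strictly ahead of B throughout is (p − q)/(p + q) · C(p + q, p) = (56 − 23)/(56 + 23) · 48671481846629972460 = 20331125328339102420.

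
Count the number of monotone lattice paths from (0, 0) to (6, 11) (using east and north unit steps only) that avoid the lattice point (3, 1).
Number of paths = 11232

Total paths from (0, 0) to (6, 11): C(17, 6) = 12376. Paths through (3, 1): (paths (0, 0) → (3, 1)) × (paths (3, 1) → (6, 11)) = C(4, 3) · C(13, 3) = 4 · 286 = 1144. Avoidance count = 12376 − 1144 = 11232.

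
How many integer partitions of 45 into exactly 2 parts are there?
p(45, 2 parts) = 22

Partitions of n into exactly k parts are in bijection with partitions of n − k into at most k parts (subtract 1 from each part). So p(45, exactly 2) = p(43, parts ≤ 2). Computing via the recurrence p(m, j) = p(m, j−1) + p(m−j, j) gives 22.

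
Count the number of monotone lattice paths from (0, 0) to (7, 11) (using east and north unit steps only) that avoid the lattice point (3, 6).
Number of paths = 21240

Total paths from (0, 0) to (7, 11): C(18, 7) = 31824. Paths through (3, 6): (paths (0, 0) → (3, 6)) × (paths (3, 6) → (7, 11)) = C(9, 3) · C(9, 4) = 84 · 126 = 10584. Avoidance count = 31824 − 10584 = 21240.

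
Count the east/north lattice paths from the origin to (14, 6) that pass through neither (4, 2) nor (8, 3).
Number of paths = 16185

Inclusion–exclusion. Total paths: C(20, 14) = 38760. Through P₁: C(6, 4)·C(14, 10) = 15015. Through P₂: C(11, 8)·C(9, 6) = 13860. Since P₁ is strictly southwest of P₂, a monotone path through both must visit P₁ then P₂; paths through both = C(6, 4)·C(5, 4)·C(9, 6) = 6300. Avoid both = 38760 − 15015 − 13860 + 6300 = 16185.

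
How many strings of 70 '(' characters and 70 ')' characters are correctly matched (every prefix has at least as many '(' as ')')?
C_70 = 1321422108420282270489942177190229544600

These balanced parentheses are counted by the Catalan number C_n = (1/(n + 1)) · C(2n, n). For n = 70: C_70 = (1/71) · C(140, 70) = 93820969697840041204785894580506297666600/71 = 1321422108420282270489942177190229544600.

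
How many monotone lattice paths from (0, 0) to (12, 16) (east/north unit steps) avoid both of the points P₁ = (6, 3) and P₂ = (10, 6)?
Number of paths = 27808179

Inclusion–exclusion. Total paths: C(28, 12) = 30421755. Through P₁: C(9, 6)·C(19, 6) = 2279088. Through P₂: C(16, 10)·C(12, 2) = 528528. Since P₁ is strictly southwest of P₂, a monotone path through both must visit P₁ then P₂; paths through both = C(9, 6)·C(7, 4)·C(12, 2) = 194040. Avoid both = 30421755 − 2279088 − 528528 + 194040 = 27808179.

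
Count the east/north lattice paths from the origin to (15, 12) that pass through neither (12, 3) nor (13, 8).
Number of paths = 14272360

Inclusion–exclusion. Total paths: C(27, 15) = 17383860. Through P₁: C(15, 12)·C(12, 3) = 100100. Through P₂: C(21, 13)·C(6, 2) = 3052350. Since P₁ is strictly southwest of P₂, a monotone path through both must visit P₁ then P₂; paths through both = C(15, 12)·C(6, 1)·C(6, 2) = 40950. Avoid both = 17383860 − 100100 − 3052350 + 40950 = 14272360.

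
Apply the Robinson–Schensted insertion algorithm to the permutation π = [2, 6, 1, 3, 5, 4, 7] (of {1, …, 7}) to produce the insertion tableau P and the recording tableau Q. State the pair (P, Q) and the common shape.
P = [1, 3, 4, 7] / [2, 5] / [6];  Q = [1, 2, 5, 7] / [3, 4] / [6];  common shape = (4, 2, 1)

Row-insert the values π_1, π_2, … into P one at a time, bumping the leftmost entry strictly greater than the inserted value down to the next row. The recording tableau Q records, in position (i, j), the step at which that cell was added to P.
  Insert 2 (step 1): P = [2];  Q = [1]
  Insert 6 (step 2): P = [2, 6];  Q = [1, 2]
  Insert 1 (step 3): P = [1, 6] / [2];  Q = [1, 2] / [3]
  Insert 3 (step 4): P = [1, 3] / [2, 6];  Q = [1, 2] / [3, 4]
  Insert 5 (step 5): P = [1, 3, 5] / [2, 6];  Q = [1, 2, 5] / [3, 4]
  Insert 4 (step 6): P = [1, 3, 4] / [2, 5] / [6];  Q = [1, 2, 5] / [3, 4] / [6]
  Insert 7 (step 7): P = [1, 3, 4, 7] / [2, 5] / [6];  Q = [1, 2, 5, 7] / [3, 4] / [6]
Final shape: (4, 2, 1).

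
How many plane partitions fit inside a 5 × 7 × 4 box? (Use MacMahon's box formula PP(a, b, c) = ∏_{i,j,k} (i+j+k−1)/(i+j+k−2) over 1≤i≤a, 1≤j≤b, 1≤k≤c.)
PP(5, 7, 4) = 868489479

Evaluate the triple product over i = 1..5, j = 1..7, k = 1..4. The factors are (2/1) · (3/2) · (4/3) · (5/4) · (3/2) · (4/3) · (5/4) · (6/5) · … (140 factors total). The numerators and denominators telescope so the product is an integer; carrying out the multiplication exactly gives PP(5, 7, 4) = 868489479.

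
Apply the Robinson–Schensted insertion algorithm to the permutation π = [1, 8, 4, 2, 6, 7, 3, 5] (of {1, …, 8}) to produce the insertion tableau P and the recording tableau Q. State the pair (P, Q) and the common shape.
P = [1, 2, 3, 5] / [4, 6, 7] / [8];  Q = [1, 2, 5, 6] / [3, 7, 8] / [4];  common shape = (4, 3, 1)

Row-insert the values π_1, π_2, … into P one at a time, bumping the leftmost entry strictly greater than the inserted value down to the next row. The recording tableau Q records, in position (i, j), the step at which that cell was added to P.
  Insert 1 (step 1): P = [1];  Q = [1]
  Insert 8 (step 2): P = [1, 8];  Q = [1, 2]
  Insert 4 (step 3): P = [1, 4] / [8];  Q = [1, 2] / [3]
  Insert 2 (step 4): P = [1, 2] / [4] / [8];  Q = [1, 2] / [3] / [4]
  Insert 6 (step 5): P = [1, 2, 6] / [4] / [8];  Q = [1, 2, 5] / [3] / [4]
  Insert 7 (step 6): P = [1, 2, 6, 7] / [4] / [8];  Q = [1, 2, 5, 6] / [3] / [4]
  Insert 3 (step 7): P = [1, 2, 3, 7] / [4, 6] / [8];  Q = [1, 2, 5, 6] / [3, 7] / [4]
  Insert 5 (step 8): P = [1, 2, 3, 5] / [4, 6, 7] / [8];  Q = [1, 2, 5, 6] / [3, 7, 8] / [4]
Final shape: (4, 3, 1).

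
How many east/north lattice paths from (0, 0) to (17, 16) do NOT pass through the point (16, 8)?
Number of paths = 1160183871

Total paths from (0, 0) to (17, 16): C(33, 17) = 1166803110. Paths through (16, 8): (paths (0, 0) → (16, 8)) × (paths (16, 8) → (17, 16)) = C(24, 16) · C(9, 1) = 735471 · 9 = 6619239. Avoidance count = 1166803110 − 6619239 = 1160183871.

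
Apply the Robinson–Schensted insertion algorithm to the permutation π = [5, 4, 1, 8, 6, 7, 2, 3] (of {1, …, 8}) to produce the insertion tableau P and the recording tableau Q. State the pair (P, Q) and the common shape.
P = [1, 2, 3] / [4, 6, 7] / [5, 8];  Q = [1, 4, 6] / [2, 5, 8] / [3, 7];  common shape = (3, 3, 2)

Row-insert the values π_1, π_2, … into P one at a time, bumping the leftmost entry strictly greater than the inserted value down to the next row. The recording tableau Q records, in position (i, j), the step at which that cell was added to P.
  Insert 5 (step 1): P = [5];  Q = [1]
  Insert 4 (step 2): P = [4] / [5];  Q = [1] / [2]
  Insert 1 (step 3): P = [1] / [4] / [5];  Q = [1] / [2] / [3]
  Insert 8 (step 4): P = [1, 8] / [4] / [5];  Q = [1, 4] / [2] / [3]
  Insert 6 (step 5): P = [1, 6] / [4, 8] / [5];  Q = [1, 4] / [2, 5] / [3]
  Insert 7 (step 6): P = [1, 6, 7] / [4, 8] / [5];  Q = [1, 4, 6] / [2, 5] / [3]
  Insert 2 (step 7): P = [1, 2, 7] / [4, 6] / [5, 8];  Q = [1, 4, 6] / [2, 5] / [3, 7]
  Insert 3 (step 8): P = [1, 2, 3] / [4, 6, 7] / [5, 8];  Q = [1, 4, 6] / [2, 5, 8] / [3, 7]
Final shape: (3, 3, 2).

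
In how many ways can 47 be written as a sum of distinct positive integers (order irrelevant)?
q(47) = 2590

A partition into distinct parts is a strictly decreasing sequence summing to n. The recurrence d(n, m) = d(n, m−1) + d(n−m, m−1) (use part m at most once) with q(n) = d(n, n) gives q(47) = 2590. (Euler's theorem: # distinct-part partitions = # odd-part partitions.)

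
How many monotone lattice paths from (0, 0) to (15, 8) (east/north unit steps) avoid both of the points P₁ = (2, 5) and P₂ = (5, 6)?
Number of paths = 453606

Inclusion–exclusion. Total paths: C(23, 15) = 490314. Through P₁: C(7, 2)·C(16, 13) = 11760. Through P₂: C(11, 5)·C(12, 10) = 30492. Since P₁ is strictly southwest of P₂, a monotone path through both must visit P₁ then P₂; paths through both = C(7, 2)·C(4, 3)·C(12, 10) = 5544. Avoid both = 490314 − 11760 − 30492 + 5544 = 453606.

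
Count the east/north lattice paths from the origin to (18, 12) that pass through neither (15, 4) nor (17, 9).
Number of paths = 73681069

Inclusion–exclusion. Total paths: C(30, 18) = 86493225. Through P₁: C(19, 15)·C(11, 3) = 639540. Through P₂: C(26, 17)·C(4, 1) = 12498200. Since P₁ is strictly southwest of P₂, a monotone path through both must visit P₁ then P₂; paths through both = C(19, 15)·C(7, 2)·C(4, 1) = 325584. Avoid both = 86493225 − 639540 − 12498200 + 325584 = 73681069.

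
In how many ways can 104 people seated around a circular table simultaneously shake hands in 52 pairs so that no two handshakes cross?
C_52 = 29869166945772625950142417512

These noncrossing handshakes are counted by the Catalan number C_n = (1/(n + 1)) · C(2n, n). For n = 52: C_52 = (1/53) · C(104, 52) = 1583065848125949175357548128136/53 = 29869166945772625950142417512.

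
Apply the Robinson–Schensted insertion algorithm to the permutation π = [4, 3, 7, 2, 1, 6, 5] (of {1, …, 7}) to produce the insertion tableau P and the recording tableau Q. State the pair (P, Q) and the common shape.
P = [1, 5] / [2, 6] / [3, 7] / [4];  Q = [1, 3] / [2, 6] / [4, 7] / [5];  common shape = (2, 2, 2, 1)

Row-insert the values π_1, π_2, … into P one at a time, bumping the leftmost entry strictly greater than the inserted value down to the next row. The recording tableau Q records, in position (i, j), the step at which that cell was added to P.
  Insert 4 (step 1): P = [4];  Q = [1]
  Insert 3 (step 2): P = [3] / [4];  Q = [1] / [2]
  Insert 7 (step 3): P = [3, 7] / [4];  Q = [1, 3] / [2]
  Insert 2 (step 4): P = [2, 7] / [3] / [4];  Q = [1, 3] / [2] / [4]
  Insert 1 (step 5): P = [1, 7] / [2] / [3] / [4];  Q = [1, 3] / [2] / [4] / [5]
  Insert 6 (step 6): P = [1, 6] / [2, 7] / [3] / [4];  Q = [1, 3] / [2, 6] / [4] / [5]
  Insert 5 (step 7): P = [1, 5] / [2, 6] / [3, 7] / [4];  Q = [1, 3] / [2, 6] / [4, 7] / [5]
Final shape: (2, 2, 2, 1).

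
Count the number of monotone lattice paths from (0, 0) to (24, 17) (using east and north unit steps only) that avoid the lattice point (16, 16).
Number of paths = 146174756940

Total paths from (0, 0) to (24, 17): C(41, 24) = 151584480450. Paths through (16, 16): (paths (0, 0) → (16, 16)) × (paths (16, 16) → (24, 17)) = C(32, 16) · C(9, 8) = 601080390 · 9 = 5409723510. Avoidance count = 151584480450 − 5409723510 = 146174756940.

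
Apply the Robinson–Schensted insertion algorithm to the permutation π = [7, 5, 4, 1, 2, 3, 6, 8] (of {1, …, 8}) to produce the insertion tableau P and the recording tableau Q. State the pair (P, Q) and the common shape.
P = [1, 2, 3, 6, 8] / [4] / [5] / [7];  Q = [1, 5, 6, 7, 8] / [2] / [3] / [4];  common shape = (5, 1, 1, 1)

Row-insert the values π_1, π_2, … into P one at a time, bumping the leftmost entry strictly greater than the inserted value down to the next row. The recording tableau Q records, in position (i, j), the step at which that cell was added to P.
  Insert 7 (step 1): P = [7];  Q = [1]
  Insert 5 (step 2): P = [5] / [7];  Q = [1] / [2]
  Insert 4 (step 3): P = [4] / [5] / [7];  Q = [1] / [2] / [3]
  Insert 1 (step 4): P = [1] / [4] / [5] / [7];  Q = [1] / [2] / [3] / [4]
  Insert 2 (step 5): P = [1, 2] / [4] / [5] / [7];  Q = [1, 5] / [2] / [3] / [4]
  Insert 3 (step 6): P = [1, 2, 3] / [4] / [5] / [7];  Q = [1, 5, 6] / [2] / [3] / [4]
  Insert 6 (step 7): P = [1, 2, 3, 6] / [4] / [5] / [7];  Q = [1, 5, 6, 7] / [2] / [3] / [4]
  Insert 8 (step 8): P = [1, 2, 3, 6, 8] / [4] / [5] / [7];  Q = [1, 5, 6, 7, 8] / [2] / [3] / [4]
Final shape: (5, 1, 1, 1).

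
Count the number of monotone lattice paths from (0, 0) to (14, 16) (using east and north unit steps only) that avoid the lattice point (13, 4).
Number of paths = 145391735

Total paths from (0, 0) to (14, 16): C(30, 14) = 145422675. Paths through (13, 4): (paths (0, 0) → (13, 4)) × (paths (13, 4) → (14, 16)) = C(17, 13) · C(13, 1) = 2380 · 13 = 30940. Avoidance count = 145422675 − 30940 = 145391735.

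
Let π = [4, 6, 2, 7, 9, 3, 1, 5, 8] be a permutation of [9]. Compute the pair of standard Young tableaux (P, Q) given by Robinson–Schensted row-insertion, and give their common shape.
P = [1, 3, 5, 8] / [2, 6, 7, 9] / [4];  Q = [1, 2, 4, 5] / [3, 6, 8, 9] / [7];  common shape = (4, 4, 1)

Row-insert the values π_1, π_2, … into P one at a time, bumping the leftmost entry strictly greater than the inserted value down to the next row. The recording tableau Q records, in position (i, j), the step at which that cell was added to P.
  Insert 4 (step 1): P = [4];  Q = [1]
  Insert 6 (step 2): P = [4, 6];  Q = [1, 2]
  Insert 2 (step 3): P = [2, 6] / [4];  Q = [1, 2] / [3]
  Insert 7 (step 4): P = [2, 6, 7] / [4];  Q = [1, 2, 4] / [3]
  Insert 9 (step 5): P = [2, 6, 7, 9] / [4];  Q = [1, 2, 4, 5] / [3]
  Insert 3 (step 6): P = [2, 3, 7, 9] / [4, 6];  Q = [1, 2, 4, 5] / [3, 6]
  Insert 1 (step 7): P = [1, 3, 7, 9] / [2, 6] / [4];  Q = [1, 2, 4, 5] / [3, 6] / [7]
  Insert 5 (step 8): P = [1, 3, 5, 9] / [2, 6, 7] / [4];  Q = [1, 2, 4, 5] / [3, 6, 8] / [7]
  Insert 8 (step 9): P = [1, 3, 5, 8] / [2, 6, 7, 9] / [4];  Q = [1, 2, 4, 5] / [3, 6, 8, 9] / [7]
Final shape: (4, 4, 1).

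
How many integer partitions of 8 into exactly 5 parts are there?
p(8, 5 parts) = 3

Partitions of n into exactly k parts ↔ partitions of n − k into at most k parts (subtract 1 from each part). For n = 8, k = 5, the partitions are: 4+1+1+1+1, 3+2+1+1+1, 2+2+2+1+1. Count = 3.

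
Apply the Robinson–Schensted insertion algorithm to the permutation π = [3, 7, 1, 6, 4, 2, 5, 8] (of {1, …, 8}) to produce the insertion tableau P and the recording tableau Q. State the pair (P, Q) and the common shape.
P = [1, 2, 5, 8] / [3, 4] / [6] / [7];  Q = [1, 2, 7, 8] / [3, 4] / [5] / [6];  common shape = (4, 2, 1, 1)

Row-insert the values π_1, π_2, … into P one at a time, bumping the leftmost entry strictly greater than the inserted value down to the next row. The recording tableau Q records, in position (i, j), the step at which that cell was added to P.
  Insert 3 (step 1): P = [3];  Q = [1]
  Insert 7 (step 2): P = [3, 7];  Q = [1, 2]
  Insert 1 (step 3): P = [1, 7] / [3];  Q = [1, 2] / [3]
  Insert 6 (step 4): P = [1, 6] / [3, 7];  Q = [1, 2] / [3, 4]
  Insert 4 (step 5): P = [1, 4] / [3, 6] / [7];  Q = [1, 2] / [3, 4] / [5]
  Insert 2 (step 6): P = [1, 2] / [3, 4] / [6] / [7];  Q = [1, 2] / [3, 4] / [5] / [6]
  Insert 5 (step 7): P = [1, 2, 5] / [3, 4] / [6] / [7];  Q = [1, 2, 7] / [3, 4] / [5] / [6]
  Insert 8 (step 8): P = [1, 2, 5, 8] / [3, 4] / [6] / [7];  Q = [1, 2, 7, 8] / [3, 4] / [5] / [6]
Final shape: (4, 2, 1, 1).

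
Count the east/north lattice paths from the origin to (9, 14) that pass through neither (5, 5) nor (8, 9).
Number of paths = 544070

Inclusion–exclusion. Total paths: C(23, 9) = 817190. Through P₁: C(10, 5)·C(13, 4) = 180180. Through P₂: C(17, 8)·C(6, 1) = 145860. Since P₁ is strictly southwest of P₂, a monotone path through both must visit P₁ then P₂; paths through both = C(10, 5)·C(7, 3)·C(6, 1) = 52920. Avoid both = 817190 − 180180 − 145860 + 52920 = 544070.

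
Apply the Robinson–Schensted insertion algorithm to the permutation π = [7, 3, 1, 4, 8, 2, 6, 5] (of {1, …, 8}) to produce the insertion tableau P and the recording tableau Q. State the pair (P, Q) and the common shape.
P = [1, 2, 5] / [3, 4, 6] / [7, 8];  Q = [1, 4, 5] / [2, 6, 7] / [3, 8];  common shape = (3, 3, 2)

Row-insert the values π_1, π_2, … into P one at a time, bumping the leftmost entry strictly greater than the inserted value down to the next row. The recording tableau Q records, in position (i, j), the step at which that cell was added to P.
  Insert 7 (step 1): P = [7];  Q = [1]
  Insert 3 (step 2): P = [3] / [7];  Q = [1] / [2]
  Insert 1 (step 3): P = [1] / [3] / [7];  Q = [1] / [2] / [3]
  Insert 4 (step 4): P = [1, 4] / [3] / [7];  Q = [1, 4] / [2] / [3]
  Insert 8 (step 5): P = [1, 4, 8] / [3] / [7];  Q = [1, 4, 5] / [2] / [3]
  Insert 2 (step 6): P = [1, 2, 8] / [3, 4] / [7];  Q = [1, 4, 5] / [2, 6] / [3]
  Insert 6 (step 7): P = [1, 2, 6] / [3, 4, 8] / [7];  Q = [1, 4, 5] / [2, 6, 7] / [3]
  Insert 5 (step 8): P = [1, 2, 5] / [3, 4, 6] / [7, 8];  Q = [1, 4, 5] / [2, 6, 7] / [3, 8]
Final shape: (3, 3, 2).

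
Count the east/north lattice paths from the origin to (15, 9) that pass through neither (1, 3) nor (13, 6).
Number of paths = 899344

Inclusion–exclusion. Total paths: C(24, 15) = 1307504. Through P₁: C(4, 1)·C(20, 14) = 155040. Through P₂: C(19, 13)·C(5, 2) = 271320. Since P₁ is strictly southwest of P₂, a monotone path through both must visit P₁ then P₂; paths through both = C(4, 1)·C(15, 12)·C(5, 2) = 18200. Avoid both = 1307504 − 155040 − 271320 + 18200 = 899344.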